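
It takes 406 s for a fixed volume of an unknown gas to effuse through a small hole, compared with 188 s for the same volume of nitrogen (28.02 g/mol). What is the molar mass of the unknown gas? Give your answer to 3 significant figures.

Using Graham's law: t_X/t_N₂ = √(M_X/M_N₂).
406/188 = 2.160 = √(M_X/28.02)
M_X = 28.02 × 2.160² = 28.02 × 4.664 = 131 g/mol

131 g/mol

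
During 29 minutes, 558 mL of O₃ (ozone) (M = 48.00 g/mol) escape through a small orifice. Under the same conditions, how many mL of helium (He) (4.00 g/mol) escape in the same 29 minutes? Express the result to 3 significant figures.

1930 mL

From Graham's law, rate_He/rate_O₃ = √(M_O₃/M_He) = √(48.00/4.00) = √12.00 = 3.464.
So the volume for He is 558 × 3.464 = 1930 mL.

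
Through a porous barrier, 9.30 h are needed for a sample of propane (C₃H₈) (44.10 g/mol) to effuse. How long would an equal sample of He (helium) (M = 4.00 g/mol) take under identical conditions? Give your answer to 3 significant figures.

Since effusion rate ∝ 1/√M, t_He/t_C₃H₈ = √(M_He/M_C₃H₈) = √(4.00/44.10) = √0.09070 = 0.3012.
So the time for He is 9.30 × 0.3012 = 2.80 h.

2.80 h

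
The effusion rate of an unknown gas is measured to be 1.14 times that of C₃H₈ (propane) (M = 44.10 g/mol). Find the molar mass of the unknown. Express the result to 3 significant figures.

33.9 g/mol

By Graham's law, rate_X/rate_C₃H₈ = √(M_C₃H₈/M_X).
1.14 = √(44.10/M_X)
M_X = 44.10 / 1.14² = 44.10 / 1.300 = 33.9 g/mol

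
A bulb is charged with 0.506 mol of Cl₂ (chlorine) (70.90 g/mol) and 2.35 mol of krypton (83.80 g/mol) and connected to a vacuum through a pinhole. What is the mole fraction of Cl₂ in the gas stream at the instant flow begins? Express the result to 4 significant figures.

Effusion rate of each component ∝ n_i/√M_i (partial pressure × 1/√M).
x_Cl₂(eff) = (n_Cl₂/√M_Cl₂) / (n_Cl₂/√M_Cl₂ + n_Kr/√M_Kr)
= (0.506/√70.90) / (0.506/√70.90 + 2.35/√83.80) = 0.06009/(0.06009 + 0.2567) = 0.1897.

0.1897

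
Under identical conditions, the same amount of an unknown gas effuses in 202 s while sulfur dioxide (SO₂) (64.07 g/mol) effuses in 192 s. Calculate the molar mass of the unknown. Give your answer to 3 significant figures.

Using Graham's law: t_X/t_SO₂ = √(M_X/M_SO₂).
202/192 = 1.052 = √(M_X/64.07)
M_X = 64.07 × 1.052² = 64.07 × 1.107 = 70.9 g/mol

70.9 g/mol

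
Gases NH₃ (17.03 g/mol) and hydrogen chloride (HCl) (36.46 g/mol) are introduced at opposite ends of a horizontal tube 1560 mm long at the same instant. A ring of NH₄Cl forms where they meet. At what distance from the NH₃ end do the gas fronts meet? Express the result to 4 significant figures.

The fronts meet when d_NH₃ + d_HCl = L with d_NH₃/d_HCl = √(M_HCl/M_NH₃) (Graham's law). Here √(M_HCl/M_NH₃) = √(36.46/17.03) = 1.463.
With d_NH₃ + d_HCl = 1560 mm, d_HCl = 1560/(1 + 1.463) = 633.3 mm.
d_NH₃ = 1560 − 633.3 = 926.7 mm.

926.7 mm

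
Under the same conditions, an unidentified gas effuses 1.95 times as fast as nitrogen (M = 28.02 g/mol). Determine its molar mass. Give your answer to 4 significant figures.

7.369 g/mol

Since effusion rate ∝ 1/√M, rate_X/rate_N₂ = √(M_N₂/M_X).
1.95 = √(28.02/M_X)
M_X = 28.02 / 1.95² = 28.02 / 3.802 = 7.369 g/mol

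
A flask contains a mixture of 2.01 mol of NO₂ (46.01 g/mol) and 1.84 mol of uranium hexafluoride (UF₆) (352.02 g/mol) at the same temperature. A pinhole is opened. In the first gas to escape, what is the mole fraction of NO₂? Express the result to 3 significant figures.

Rate_i ∝ x_i/√M_i (Graham's law weighted by mole fraction), so the effusate composition follows n_i/√M_i.
x_NO₂(eff) = (n_NO₂/√M_NO₂) / (n_NO₂/√M_NO₂ + n_UF₆/√M_UF₆)
= (2.01/√46.01) / (2.01/√46.01 + 1.84/√352.02) = 0.2963/(0.2963 + 0.09807) = 0.751.

0.751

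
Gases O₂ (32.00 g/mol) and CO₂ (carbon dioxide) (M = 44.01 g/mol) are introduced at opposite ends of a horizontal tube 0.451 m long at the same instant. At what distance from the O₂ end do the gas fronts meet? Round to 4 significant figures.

In equal time, each gas travels a distance ∝ its rate ∝ 1/√M, so d_O₂/d_CO₂ = √(M_CO₂/M_O₂) = √(44.01/32.00) = 1.173.
With d_O₂ + d_CO₂ = 0.451 m, d_CO₂ = 0.451/(1 + 1.173) = 0.2076 m.
d_O₂ = 0.451 − 0.2076 = 0.2434 m.

0.2434 m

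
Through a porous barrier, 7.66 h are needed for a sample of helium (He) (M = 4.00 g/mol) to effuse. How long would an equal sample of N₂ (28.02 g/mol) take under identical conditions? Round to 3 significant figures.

20.3 h

From Graham's law, t_N₂/t_He = √(M_N₂/M_He) = √(28.02/4.00) = √7.005 = 2.647.
So the time for N₂ is 7.66 × 2.647 = 20.3 h.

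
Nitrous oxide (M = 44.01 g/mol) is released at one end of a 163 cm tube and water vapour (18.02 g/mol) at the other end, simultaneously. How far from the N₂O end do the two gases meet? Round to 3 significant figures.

63.6 cm

In equal time, each gas travels a distance ∝ its rate ∝ 1/√M, so d_N₂O/d_H₂O = √(M_H₂O/M_N₂O) = √(18.02/44.01) = 0.6399.
With d_N₂O + d_H₂O = 163 cm, d_H₂O = 163/(1 + 0.6399) = 99.40 cm.
d_N₂O = 163 − 99.40 = 63.6 cm.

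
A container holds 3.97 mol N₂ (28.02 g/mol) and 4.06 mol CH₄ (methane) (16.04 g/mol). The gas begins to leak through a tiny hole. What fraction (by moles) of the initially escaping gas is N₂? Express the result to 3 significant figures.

0.425

Rate_i ∝ x_i/√M_i (Graham's law weighted by mole fraction), so the effusate composition follows n_i/√M_i.
Mole fraction of N₂ in the effusate = (n_N₂/√M_N₂) / (n_N₂/√M_N₂ + n_CH₄/√M_CH₄)
= (3.97/√28.02) / (3.97/√28.02 + 4.06/√16.04) = 0.7500/(0.7500 + 1.014) = 0.425.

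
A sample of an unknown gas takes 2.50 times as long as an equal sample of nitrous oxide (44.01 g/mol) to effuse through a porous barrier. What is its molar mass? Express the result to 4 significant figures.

275.1 g/mol

Since effusion rate ∝ 1/√M, t_X/t_N₂O = √(M_X/M_N₂O).
2.50 = √(M_X/44.01)
M_X = 44.01 × 2.50² = 44.01 × 6.250 = 275.1 g/mol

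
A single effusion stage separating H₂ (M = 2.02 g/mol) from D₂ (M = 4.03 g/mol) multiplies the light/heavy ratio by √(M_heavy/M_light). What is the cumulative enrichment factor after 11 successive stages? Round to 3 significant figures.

After 11 stages the ratio has grown by (√(4.03/2.02))^11 = (4.03/2.02)^(11/2).
= 1.99505^(11/2) = 44.6.

44.6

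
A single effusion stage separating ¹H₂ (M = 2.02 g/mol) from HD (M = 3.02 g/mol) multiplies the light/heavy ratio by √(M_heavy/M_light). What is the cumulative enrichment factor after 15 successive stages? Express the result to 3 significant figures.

The single-stage factor is √(M_heavy/M_light), so 15 stages give [√(3.02/2.02)]^15 = (3.02/2.02)^(15/2).
= 1.49505^(15/2) = 20.4.

20.4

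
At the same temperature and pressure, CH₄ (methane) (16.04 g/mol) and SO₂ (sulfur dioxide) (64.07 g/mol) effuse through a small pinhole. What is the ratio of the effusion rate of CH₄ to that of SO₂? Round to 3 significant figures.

2.00

Since effusion rate ∝ 1/√M, rate_CH₄/rate_SO₂ = √(M_SO₂/M_CH₄) = √(64.07/16.04) = √3.994 = 2.00.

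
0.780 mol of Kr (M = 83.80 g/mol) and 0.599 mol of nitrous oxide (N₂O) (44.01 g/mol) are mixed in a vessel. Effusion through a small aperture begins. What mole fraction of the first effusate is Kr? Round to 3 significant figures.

0.486

Effusion rate of each component ∝ n_i/√M_i (partial pressure × 1/√M).
So x_Kr in the escaping gas = (n_Kr/√M_Kr) / Σ(n_i/√M_i)
= (0.780/√83.80) / (0.780/√83.80 + 0.599/√44.01) = 0.08521/(0.08521 + 0.09029) = 0.486.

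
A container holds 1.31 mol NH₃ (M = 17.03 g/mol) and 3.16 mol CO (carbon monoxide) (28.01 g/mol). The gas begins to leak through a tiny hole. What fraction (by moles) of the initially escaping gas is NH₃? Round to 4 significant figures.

Rate_i ∝ x_i/√M_i (Graham's law weighted by mole fraction), so the effusate composition follows n_i/√M_i.
So x_NH₃ in the escaping gas = (n_NH₃/√M_NH₃) / Σ(n_i/√M_i)
= (1.31/√17.03) / (1.31/√17.03 + 3.16/√28.01) = 0.3174/(0.3174 + 0.5971) = 0.3471.

0.3471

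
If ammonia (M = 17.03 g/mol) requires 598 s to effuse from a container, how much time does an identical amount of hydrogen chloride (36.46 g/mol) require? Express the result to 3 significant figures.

875 s

From Graham's law, t_HCl/t_NH₃ = √(M_HCl/M_NH₃) = √(36.46/17.03) = √2.141 = 1.463.
So the time for HCl is 598 × 1.463 = 875 s.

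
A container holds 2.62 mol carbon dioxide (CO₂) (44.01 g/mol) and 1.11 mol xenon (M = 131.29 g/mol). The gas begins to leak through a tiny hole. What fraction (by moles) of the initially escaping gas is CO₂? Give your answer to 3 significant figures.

0.803

Effusion rate of each component ∝ n_i/√M_i (partial pressure × 1/√M).
So x_CO₂ in the escaping gas = (n_CO₂/√M_CO₂) / Σ(n_i/√M_i)
= (2.62/√44.01) / (2.62/√44.01 + 1.11/√131.29) = 0.3949/(0.3949 + 0.09687) = 0.803.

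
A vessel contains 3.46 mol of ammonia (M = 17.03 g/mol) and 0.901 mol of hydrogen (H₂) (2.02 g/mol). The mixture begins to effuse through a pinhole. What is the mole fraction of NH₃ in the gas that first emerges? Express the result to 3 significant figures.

0.569

Effusion rate of each component ∝ n_i/√M_i (partial pressure × 1/√M).
x_NH₃(eff) = (n_NH₃/√M_NH₃) / (n_NH₃/√M_NH₃ + n_H₂/√M_H₂)
= (3.46/√17.03) / (3.46/√17.03 + 0.901/√2.02) = 0.8384/(0.8384 + 0.6339) = 0.569.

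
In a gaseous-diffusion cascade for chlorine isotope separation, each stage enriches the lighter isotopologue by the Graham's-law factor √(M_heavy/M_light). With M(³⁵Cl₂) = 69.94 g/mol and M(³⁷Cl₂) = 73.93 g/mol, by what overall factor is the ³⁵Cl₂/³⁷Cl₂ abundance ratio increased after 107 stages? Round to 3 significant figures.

19.5

After 107 stages the ratio has grown by (√(73.93/69.94))^107 = (73.93/69.94)^(107/2).
= 1.05705^(107/2) = 19.5.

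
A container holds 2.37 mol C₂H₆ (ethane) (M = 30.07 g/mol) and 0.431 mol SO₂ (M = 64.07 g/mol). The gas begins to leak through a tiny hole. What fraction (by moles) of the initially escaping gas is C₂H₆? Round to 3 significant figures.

0.889

The effusion rate of species i is ∝ p_i/√M_i ∝ n_i/√M_i.
x_C₂H₆(eff) = (n_C₂H₆/√M_C₂H₆) / (n_C₂H₆/√M_C₂H₆ + n_SO₂/√M_SO₂)
= (2.37/√30.07) / (2.37/√30.07 + 0.431/√64.07) = 0.4322/(0.4322 + 0.05385) = 0.889.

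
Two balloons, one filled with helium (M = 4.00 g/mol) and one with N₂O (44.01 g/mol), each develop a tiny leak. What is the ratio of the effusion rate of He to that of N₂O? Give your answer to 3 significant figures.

Since effusion rate ∝ 1/√M, rate_He/rate_N₂O = √(M_N₂O/M_He) = √(44.01/4.00) = √11.00 = 3.32.

3.32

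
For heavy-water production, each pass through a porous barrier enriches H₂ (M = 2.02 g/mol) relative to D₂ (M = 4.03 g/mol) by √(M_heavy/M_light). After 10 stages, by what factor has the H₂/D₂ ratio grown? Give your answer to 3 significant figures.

The single-stage factor is √(M_heavy/M_light), so 10 stages give [√(4.03/2.02)]^10 = (4.03/2.02)^(10/2).
= 1.99505^5 = 31.6.

31.6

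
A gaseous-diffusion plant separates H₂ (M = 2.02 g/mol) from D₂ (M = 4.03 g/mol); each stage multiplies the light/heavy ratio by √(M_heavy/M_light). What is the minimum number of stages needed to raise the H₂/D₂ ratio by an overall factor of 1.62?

2

Single-stage factor α = √(4.03/2.02), so ln α = ½ ln(1.99505) = 0.3453.
Need α^N ≥ 1.62 ⇒ N ≥ ln(1.62) / ln α = 0.4824 / 0.3453 = 1.40.
Rounding up, N = 2 stages.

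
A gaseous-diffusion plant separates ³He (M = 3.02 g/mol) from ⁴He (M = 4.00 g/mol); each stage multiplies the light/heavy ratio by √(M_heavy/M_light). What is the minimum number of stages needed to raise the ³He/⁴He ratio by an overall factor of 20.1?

Per stage α = (4.00/3.02)^(1/2) = 1.32450^0.5, giving ln α = 0.1405.
Need α^N ≥ 20.1 ⇒ N ≥ ln(20.1) / ln α = 3.001 / 0.1405 = 21.35.
So at least 22 stages are needed.

22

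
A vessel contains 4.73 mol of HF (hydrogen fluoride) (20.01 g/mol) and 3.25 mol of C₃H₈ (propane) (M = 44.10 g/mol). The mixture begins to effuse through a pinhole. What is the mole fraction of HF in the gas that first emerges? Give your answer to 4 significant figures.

Rate_i ∝ x_i/√M_i (Graham's law weighted by mole fraction), so the effusate composition follows n_i/√M_i.
So x_HF in the escaping gas = (n_HF/√M_HF) / Σ(n_i/√M_i)
= (4.73/√20.01) / (4.73/√20.01 + 3.25/√44.10) = 1.057/(1.057 + 0.4894) = 0.6836.

0.6836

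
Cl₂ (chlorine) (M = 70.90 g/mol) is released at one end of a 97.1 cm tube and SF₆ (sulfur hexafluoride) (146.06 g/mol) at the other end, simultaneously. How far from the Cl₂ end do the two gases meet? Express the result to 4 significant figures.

57.23 cm

In equal time, each gas travels a distance ∝ its rate ∝ 1/√M, so d_Cl₂/d_SF₆ = √(M_SF₆/M_Cl₂) = √(146.06/70.90) = 1.435.
With d_Cl₂ + d_SF₆ = 97.1 cm, d_SF₆ = 97.1/(1 + 1.435) = 39.87 cm.
d_Cl₂ = 97.1 − 39.87 = 57.23 cm.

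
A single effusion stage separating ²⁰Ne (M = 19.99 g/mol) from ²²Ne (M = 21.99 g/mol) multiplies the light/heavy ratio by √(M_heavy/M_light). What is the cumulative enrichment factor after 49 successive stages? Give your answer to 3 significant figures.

Overall factor = α^49 with α = √(21.99/19.99), i.e. (21.99/19.99)^(49/2).
= 1.10005^(49/2) = 10.3.

10.3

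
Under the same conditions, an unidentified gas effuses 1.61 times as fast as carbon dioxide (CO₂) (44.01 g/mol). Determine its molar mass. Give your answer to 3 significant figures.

From Graham's law, rate_X/rate_CO₂ = √(M_CO₂/M_X).
1.61 = √(44.01/M_X)
M_X = 44.01 / 1.61² = 44.01 / 2.592 = 17.0 g/mol

17.0 g/mol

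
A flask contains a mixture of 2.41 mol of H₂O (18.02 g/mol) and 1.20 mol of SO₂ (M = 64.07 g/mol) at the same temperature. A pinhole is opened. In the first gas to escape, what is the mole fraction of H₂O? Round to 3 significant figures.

Rate_i ∝ x_i/√M_i (Graham's law weighted by mole fraction), so the effusate composition follows n_i/√M_i.
Mole fraction of H₂O in the effusate = (n_H₂O/√M_H₂O) / (n_H₂O/√M_H₂O + n_SO₂/√M_SO₂)
= (2.41/√18.02) / (2.41/√18.02 + 1.20/√64.07) = 0.5677/(0.5677 + 0.1499) = 0.791.

0.791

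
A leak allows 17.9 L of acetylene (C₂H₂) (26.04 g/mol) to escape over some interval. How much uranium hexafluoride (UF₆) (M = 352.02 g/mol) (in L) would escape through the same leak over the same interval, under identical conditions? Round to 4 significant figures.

4.868 L

Graham's law gives rate_UF₆/rate_C₂H₂ = √(M_C₂H₂/M_UF₆) = √(26.04/352.02) = √0.07397 = 0.2720.
So the volume for UF₆ is 17.9 × 0.2720 = 4.868 L.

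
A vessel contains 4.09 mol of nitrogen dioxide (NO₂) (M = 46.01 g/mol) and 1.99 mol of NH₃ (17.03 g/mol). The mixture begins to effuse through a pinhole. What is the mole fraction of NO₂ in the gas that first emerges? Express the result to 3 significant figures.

0.556

The effusion rate of species i is ∝ p_i/√M_i ∝ n_i/√M_i.
So x_NO₂ in the escaping gas = (n_NO₂/√M_NO₂) / Σ(n_i/√M_i)
= (4.09/√46.01) / (4.09/√46.01 + 1.99/√17.03) = 0.6030/(0.6030 + 0.4822) = 0.556.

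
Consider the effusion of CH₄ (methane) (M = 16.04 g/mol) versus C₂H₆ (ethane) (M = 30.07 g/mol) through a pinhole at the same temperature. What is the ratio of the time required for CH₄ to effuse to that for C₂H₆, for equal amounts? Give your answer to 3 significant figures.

By Graham's law, t_CH₄/t_C₂H₆ = √(M_CH₄/M_C₂H₆) = √(16.04/30.07) = √0.5334 = 0.730.

0.730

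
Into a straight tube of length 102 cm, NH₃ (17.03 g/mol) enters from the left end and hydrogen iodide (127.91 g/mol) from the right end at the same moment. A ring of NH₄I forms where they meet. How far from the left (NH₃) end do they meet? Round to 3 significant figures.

In equal time, each gas travels a distance ∝ its rate ∝ 1/√M, so d_NH₃/d_HI = √(M_HI/M_NH₃) = √(127.91/17.03) = 2.741.
With d_NH₃ + d_HI = 102 cm, d_HI = 102/(1 + 2.741) = 27.27 cm.
d_NH₃ = 102 − 27.27 = 74.7 cm.

74.7 cm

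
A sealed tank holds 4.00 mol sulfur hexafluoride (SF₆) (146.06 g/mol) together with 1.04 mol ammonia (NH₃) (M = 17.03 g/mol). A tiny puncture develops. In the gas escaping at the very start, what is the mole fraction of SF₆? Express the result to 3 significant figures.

The effusion rate of species i is ∝ p_i/√M_i ∝ n_i/√M_i.
So x_SF₆ in the escaping gas = (n_SF₆/√M_SF₆) / Σ(n_i/√M_i)
= (4.00/√146.06) / (4.00/√146.06 + 1.04/√17.03) = 0.3310/(0.3310 + 0.2520) = 0.568.

0.568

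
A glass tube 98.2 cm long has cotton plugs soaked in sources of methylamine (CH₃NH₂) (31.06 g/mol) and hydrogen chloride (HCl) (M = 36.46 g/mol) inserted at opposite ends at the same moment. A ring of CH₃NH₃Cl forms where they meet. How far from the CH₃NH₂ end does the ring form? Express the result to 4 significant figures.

51.07 cm

In equal time, each gas travels a distance ∝ its rate ∝ 1/√M, so d_CH₃NH₂/d_HCl = √(M_HCl/M_CH₃NH₂) = √(36.46/31.06) = 1.083.
With d_CH₃NH₂ + d_HCl = 98.2 cm, d_HCl = 98.2/(1 + 1.083) = 47.13 cm.
d_CH₃NH₂ = 98.2 − 47.13 = 51.07 cm.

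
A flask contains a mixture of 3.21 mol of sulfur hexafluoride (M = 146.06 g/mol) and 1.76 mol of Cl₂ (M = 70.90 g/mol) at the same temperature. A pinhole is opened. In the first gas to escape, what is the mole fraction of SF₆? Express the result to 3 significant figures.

0.560

The effusion rate of species i is ∝ p_i/√M_i ∝ n_i/√M_i.
x_SF₆(eff) = (n_SF₆/√M_SF₆) / (n_SF₆/√M_SF₆ + n_Cl₂/√M_Cl₂)
= (3.21/√146.06) / (3.21/√146.06 + 1.76/√70.90) = 0.2656/(0.2656 + 0.2090) = 0.560.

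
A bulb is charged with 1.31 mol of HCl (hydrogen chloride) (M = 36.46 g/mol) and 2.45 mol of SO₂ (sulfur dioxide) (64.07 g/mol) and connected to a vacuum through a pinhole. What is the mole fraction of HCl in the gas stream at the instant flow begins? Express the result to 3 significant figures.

Effusion rate of each component ∝ n_i/√M_i (partial pressure × 1/√M).
So x_HCl in the escaping gas = (n_HCl/√M_HCl) / Σ(n_i/√M_i)
= (1.31/√36.46) / (1.31/√36.46 + 2.45/√64.07) = 0.2170/(0.2170 + 0.3061) = 0.415.

0.415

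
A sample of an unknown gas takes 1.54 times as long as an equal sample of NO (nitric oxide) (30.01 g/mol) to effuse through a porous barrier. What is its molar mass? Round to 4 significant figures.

By Graham's law, t_X/t_NO = √(M_X/M_NO).
1.54 = √(M_X/30.01)
M_X = 30.01 × 1.54² = 30.01 × 2.372 = 71.17 g/mol

71.17 g/mol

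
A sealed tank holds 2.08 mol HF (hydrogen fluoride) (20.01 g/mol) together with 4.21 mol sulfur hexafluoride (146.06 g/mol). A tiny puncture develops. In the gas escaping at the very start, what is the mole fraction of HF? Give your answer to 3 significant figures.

Effusion rate of each component ∝ n_i/√M_i (partial pressure × 1/√M).
Mole fraction of HF in the effusate = (n_HF/√M_HF) / (n_HF/√M_HF + n_SF₆/√M_SF₆)
= (2.08/√20.01) / (2.08/√20.01 + 4.21/√146.06) = 0.4650/(0.4650 + 0.3484) = 0.572.

0.572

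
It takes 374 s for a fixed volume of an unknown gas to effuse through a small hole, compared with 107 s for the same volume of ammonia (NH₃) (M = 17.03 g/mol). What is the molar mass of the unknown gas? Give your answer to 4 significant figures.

208.1 g/mol

Since effusion rate ∝ 1/√M, t_X/t_NH₃ = √(M_X/M_NH₃).
374/107 = 3.495 = √(M_X/17.03)
M_X = 17.03 × 3.495² = 17.03 × 12.22 = 208.1 g/mol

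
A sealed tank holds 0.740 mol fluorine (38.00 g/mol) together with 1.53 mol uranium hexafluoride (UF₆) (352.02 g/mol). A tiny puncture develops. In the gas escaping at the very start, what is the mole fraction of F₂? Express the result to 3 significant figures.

The effusion rate of species i is ∝ p_i/√M_i ∝ n_i/√M_i.
Mole fraction of F₂ in the effusate = (n_F₂/√M_F₂) / (n_F₂/√M_F₂ + n_UF₆/√M_UF₆)
= (0.740/√38.00) / (0.740/√38.00 + 1.53/√352.02) = 0.1200/(0.1200 + 0.08155) = 0.595.

0.595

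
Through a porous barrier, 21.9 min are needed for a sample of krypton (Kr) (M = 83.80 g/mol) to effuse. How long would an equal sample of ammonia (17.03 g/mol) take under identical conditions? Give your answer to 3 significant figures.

9.87 min

Since effusion rate ∝ 1/√M, t_NH₃/t_Kr = √(M_NH₃/M_Kr) = √(17.03/83.80) = √0.2032 = 0.4508.
So the time for NH₃ is 21.9 × 0.4508 = 9.87 min.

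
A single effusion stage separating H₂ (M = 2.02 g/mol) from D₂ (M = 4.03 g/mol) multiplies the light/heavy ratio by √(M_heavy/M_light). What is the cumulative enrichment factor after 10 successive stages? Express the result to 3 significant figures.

31.6

After 10 stages the ratio has grown by (√(4.03/2.02))^10 = (4.03/2.02)^(10/2).
= 1.99505^5 = 31.6.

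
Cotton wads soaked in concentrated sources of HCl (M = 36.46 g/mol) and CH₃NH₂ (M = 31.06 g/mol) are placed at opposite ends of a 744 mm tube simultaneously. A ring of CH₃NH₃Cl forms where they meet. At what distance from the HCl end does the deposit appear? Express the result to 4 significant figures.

357.1 mm

In equal time, each gas travels a distance ∝ its rate ∝ 1/√M, so d_HCl/d_CH₃NH₂ = √(M_CH₃NH₂/M_HCl) = √(31.06/36.46) = 0.9230.
With d_HCl + d_CH₃NH₂ = 744 mm, d_CH₃NH₂ = 744/(1 + 0.9230) = 386.9 mm.
d_HCl = 744 − 386.9 = 357.1 mm.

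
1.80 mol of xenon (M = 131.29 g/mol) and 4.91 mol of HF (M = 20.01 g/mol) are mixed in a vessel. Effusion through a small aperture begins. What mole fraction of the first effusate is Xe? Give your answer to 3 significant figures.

0.125

Effusion rate of each component ∝ n_i/√M_i (partial pressure × 1/√M).
So x_Xe in the escaping gas = (n_Xe/√M_Xe) / Σ(n_i/√M_i)
= (1.80/√131.29) / (1.80/√131.29 + 4.91/√20.01) = 0.1571/(0.1571 + 1.098) = 0.125.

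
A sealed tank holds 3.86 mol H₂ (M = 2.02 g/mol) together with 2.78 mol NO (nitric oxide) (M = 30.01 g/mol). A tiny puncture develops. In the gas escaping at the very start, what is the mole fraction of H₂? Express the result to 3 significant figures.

Rate_i ∝ x_i/√M_i (Graham's law weighted by mole fraction), so the effusate composition follows n_i/√M_i.
x_H₂(eff) = (n_H₂/√M_H₂) / (n_H₂/√M_H₂ + n_NO/√M_NO)
= (3.86/√2.02) / (3.86/√2.02 + 2.78/√30.01) = 2.716/(2.716 + 0.5075) = 0.843.

0.843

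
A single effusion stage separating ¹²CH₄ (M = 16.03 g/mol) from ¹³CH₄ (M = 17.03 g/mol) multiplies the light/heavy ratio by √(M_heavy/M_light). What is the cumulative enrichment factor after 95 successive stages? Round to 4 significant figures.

Each stage multiplies the ratio by α = √(17.03/16.03), so after 95 stages the overall factor is α^95 = (17.03/16.03)^(95/2).
= 1.06238^(95/2) = 17.72.

17.72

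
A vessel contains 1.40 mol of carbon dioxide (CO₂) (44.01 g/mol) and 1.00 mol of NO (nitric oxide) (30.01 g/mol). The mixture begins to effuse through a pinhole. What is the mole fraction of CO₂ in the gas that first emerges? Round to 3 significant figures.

The effusion rate of species i is ∝ p_i/√M_i ∝ n_i/√M_i.
Mole fraction of CO₂ in the effusate = (n_CO₂/√M_CO₂) / (n_CO₂/√M_CO₂ + n_NO/√M_NO)
= (1.40/√44.01) / (1.40/√44.01 + 1.00/√30.01) = 0.2110/(0.2110 + 0.1825) = 0.536.

0.536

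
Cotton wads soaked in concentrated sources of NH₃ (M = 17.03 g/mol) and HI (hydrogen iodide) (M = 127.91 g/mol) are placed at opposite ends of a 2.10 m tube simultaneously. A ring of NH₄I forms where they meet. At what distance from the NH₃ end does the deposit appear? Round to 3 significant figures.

1.54 m

In equal time, each gas travels a distance ∝ its rate ∝ 1/√M, so d_NH₃/d_HI = √(M_HI/M_NH₃) = √(127.91/17.03) = 2.741.
With d_NH₃ + d_HI = 2.10 m, d_HI = 2.10/(1 + 2.741) = 0.5614 m.
d_NH₃ = 2.10 − 0.5614 = 1.54 m.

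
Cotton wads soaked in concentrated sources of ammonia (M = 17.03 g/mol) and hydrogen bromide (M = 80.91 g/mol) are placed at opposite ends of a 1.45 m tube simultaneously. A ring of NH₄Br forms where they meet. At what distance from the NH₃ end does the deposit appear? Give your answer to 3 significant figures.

Graham's law gives d_NH₃/d_HBr = rate_NH₃/rate_HBr = √(M_HBr/M_NH₃) = √(80.91/17.03) = 2.180.
With d_NH₃ + d_HBr = 1.45 m, d_HBr = 1.45/(1 + 2.180) = 0.4560 m.
d_NH₃ = 1.45 − 0.4560 = 0.994 m.

0.994 m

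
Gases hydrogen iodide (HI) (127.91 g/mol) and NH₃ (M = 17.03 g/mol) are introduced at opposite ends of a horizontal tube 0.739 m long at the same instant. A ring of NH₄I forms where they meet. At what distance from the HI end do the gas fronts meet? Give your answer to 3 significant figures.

In equal time, each gas travels a distance ∝ its rate ∝ 1/√M, so d_HI/d_NH₃ = √(M_NH₃/M_HI) = √(17.03/127.91) = 0.3649.
With d_HI + d_NH₃ = 0.739 m, d_NH₃ = 0.739/(1 + 0.3649) = 0.5414 m.
d_HI = 0.739 − 0.5414 = 0.198 m.

0.198 m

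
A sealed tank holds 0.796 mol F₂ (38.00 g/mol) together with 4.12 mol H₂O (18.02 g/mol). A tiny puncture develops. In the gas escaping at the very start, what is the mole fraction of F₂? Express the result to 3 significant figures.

0.117

Each component's effusion rate ∝ (its partial pressure)·(1/√M) ∝ n_i/√M_i.
Mole fraction of F₂ in the effusate = (n_F₂/√M_F₂) / (n_F₂/√M_F₂ + n_H₂O/√M_H₂O)
= (0.796/√38.00) / (0.796/√38.00 + 4.12/√18.02) = 0.1291/(0.1291 + 0.9706) = 0.117.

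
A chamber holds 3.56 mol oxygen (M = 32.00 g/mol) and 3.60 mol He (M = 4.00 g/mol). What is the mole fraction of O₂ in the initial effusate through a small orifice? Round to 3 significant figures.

0.259

Effusion rate of each component ∝ n_i/√M_i (partial pressure × 1/√M).
So x_O₂ in the escaping gas = (n_O₂/√M_O₂) / Σ(n_i/√M_i)
= (3.56/√32.00) / (3.56/√32.00 + 3.60/√4.00) = 0.6293/(0.6293 + 1.800) = 0.259.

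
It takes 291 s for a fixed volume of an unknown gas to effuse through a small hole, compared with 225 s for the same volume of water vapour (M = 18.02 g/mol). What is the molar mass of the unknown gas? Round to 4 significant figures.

Graham's law gives t_X/t_H₂O = √(M_X/M_H₂O).
291/225 = 1.293 = √(M_X/18.02)
M_X = 18.02 × 1.293² = 18.02 × 1.673 = 30.14 g/mol

30.14 g/mol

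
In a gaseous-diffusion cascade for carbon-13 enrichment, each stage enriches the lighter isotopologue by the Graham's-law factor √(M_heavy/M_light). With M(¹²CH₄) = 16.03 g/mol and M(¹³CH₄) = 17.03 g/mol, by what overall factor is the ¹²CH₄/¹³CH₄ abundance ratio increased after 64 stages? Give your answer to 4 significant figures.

6.934

After 64 stages the ratio has grown by (√(17.03/16.03))^64 = (17.03/16.03)^(64/2).
= 1.06238^32 = 6.934.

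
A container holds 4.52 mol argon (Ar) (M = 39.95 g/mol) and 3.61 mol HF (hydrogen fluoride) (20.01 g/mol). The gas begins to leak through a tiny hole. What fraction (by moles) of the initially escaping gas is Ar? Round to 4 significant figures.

0.4698

Rate_i ∝ x_i/√M_i (Graham's law weighted by mole fraction), so the effusate composition follows n_i/√M_i.
So x_Ar in the escaping gas = (n_Ar/√M_Ar) / Σ(n_i/√M_i)
= (4.52/√39.95) / (4.52/√39.95 + 3.61/√20.01) = 0.7151/(0.7151 + 0.8070) = 0.4698.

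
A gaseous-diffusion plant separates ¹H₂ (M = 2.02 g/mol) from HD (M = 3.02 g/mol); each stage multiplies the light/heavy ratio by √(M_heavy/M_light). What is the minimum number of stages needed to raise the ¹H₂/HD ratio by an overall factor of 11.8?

Single-stage factor α = √(3.02/2.02), so ln α = ½ ln(1.49505) = 0.2011.
Need α^N ≥ 11.8 ⇒ N ≥ ln(11.8) / ln α = 2.468 / 0.2011 = 12.27.
Rounding up, N = 13 stages.

13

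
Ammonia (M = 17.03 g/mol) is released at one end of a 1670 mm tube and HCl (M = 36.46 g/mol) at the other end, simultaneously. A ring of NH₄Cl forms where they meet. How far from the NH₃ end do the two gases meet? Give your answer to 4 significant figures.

992.0 mm

Distances travelled in equal time are proportional to diffusion rates, so d_NH₃/d_HCl = √(M_HCl/M_NH₃) = √(36.46/17.03) = 1.463.
With d_NH₃ + d_HCl = 1670 mm, d_HCl = 1670/(1 + 1.463) = 678.0 mm.
d_NH₃ = 1670 − 678.0 = 992.0 mm.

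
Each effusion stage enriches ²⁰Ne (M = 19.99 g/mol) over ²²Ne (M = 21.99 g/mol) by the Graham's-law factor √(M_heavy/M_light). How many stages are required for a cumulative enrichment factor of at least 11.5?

52

Single-stage factor α = √(21.99/19.99), so ln α = ½ ln(1.10005) = 0.04768.
Need α^N ≥ 11.5 ⇒ N ≥ ln(11.5) / ln α = 2.442 / 0.04768 = 51.23.
So at least 52 stages are needed.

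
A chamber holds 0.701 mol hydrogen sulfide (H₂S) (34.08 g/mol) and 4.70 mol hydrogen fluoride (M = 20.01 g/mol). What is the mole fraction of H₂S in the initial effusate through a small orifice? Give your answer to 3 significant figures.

Effusion rate of each component ∝ n_i/√M_i (partial pressure × 1/√M).
x_H₂S(eff) = (n_H₂S/√M_H₂S) / (n_H₂S/√M_H₂S + n_HF/√M_HF)
= (0.701/√34.08) / (0.701/√34.08 + 4.70/√20.01) = 0.1201/(0.1201 + 1.051) = 0.103.

0.103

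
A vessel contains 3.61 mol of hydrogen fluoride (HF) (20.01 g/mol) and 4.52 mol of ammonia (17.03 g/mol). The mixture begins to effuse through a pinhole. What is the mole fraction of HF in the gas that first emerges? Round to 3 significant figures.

The effusion rate of species i is ∝ p_i/√M_i ∝ n_i/√M_i.
x_HF(eff) = (n_HF/√M_HF) / (n_HF/√M_HF + n_NH₃/√M_NH₃)
= (3.61/√20.01) / (3.61/√20.01 + 4.52/√17.03) = 0.8070/(0.8070 + 1.095) = 0.424.

0.424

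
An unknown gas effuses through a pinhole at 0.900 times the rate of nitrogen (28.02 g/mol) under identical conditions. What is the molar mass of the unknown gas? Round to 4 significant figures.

Graham's law gives rate_X/rate_N₂ = √(M_N₂/M_X).
0.900 = √(28.02/M_X)
M_X = 28.02 / 0.900² = 28.02 / 0.8100 = 34.59 g/mol

34.59 g/mol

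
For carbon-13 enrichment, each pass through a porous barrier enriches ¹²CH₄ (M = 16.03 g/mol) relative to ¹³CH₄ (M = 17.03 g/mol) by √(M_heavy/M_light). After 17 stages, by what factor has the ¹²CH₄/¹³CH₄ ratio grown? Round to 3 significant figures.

1.67

Overall factor = α^17 with α = √(17.03/16.03), i.e. (17.03/16.03)^(17/2).
= 1.06238^(17/2) = 1.67.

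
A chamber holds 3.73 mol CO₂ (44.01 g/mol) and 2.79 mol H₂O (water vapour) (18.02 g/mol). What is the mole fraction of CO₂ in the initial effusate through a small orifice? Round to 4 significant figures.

0.4611

Each component's effusion rate ∝ (its partial pressure)·(1/√M) ∝ n_i/√M_i.
So x_CO₂ in the escaping gas = (n_CO₂/√M_CO₂) / Σ(n_i/√M_i)
= (3.73/√44.01) / (3.73/√44.01 + 2.79/√18.02) = 0.5623/(0.5623 + 0.6572) = 0.4611.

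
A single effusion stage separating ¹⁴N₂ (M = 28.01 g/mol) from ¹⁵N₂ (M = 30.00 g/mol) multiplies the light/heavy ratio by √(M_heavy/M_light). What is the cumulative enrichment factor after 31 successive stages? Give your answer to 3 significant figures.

2.90

After 31 stages the ratio has grown by (√(30.00/28.01))^31 = (30.00/28.01)^(31/2).
= 1.07105^(31/2) = 2.90.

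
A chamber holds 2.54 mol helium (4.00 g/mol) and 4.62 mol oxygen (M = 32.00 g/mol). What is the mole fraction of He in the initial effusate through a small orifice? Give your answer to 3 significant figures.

0.609

Effusion rate of each component ∝ n_i/√M_i (partial pressure × 1/√M).
Mole fraction of He in the effusate = (n_He/√M_He) / (n_He/√M_He + n_O₂/√M_O₂)
= (2.54/√4.00) / (2.54/√4.00 + 4.62/√32.00) = 1.270/(1.270 + 0.8167) = 0.609.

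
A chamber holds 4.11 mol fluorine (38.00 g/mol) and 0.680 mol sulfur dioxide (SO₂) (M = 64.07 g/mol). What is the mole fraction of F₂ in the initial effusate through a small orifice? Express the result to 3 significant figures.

Each component's effusion rate ∝ (its partial pressure)·(1/√M) ∝ n_i/√M_i.
Mole fraction of F₂ in the effusate = (n_F₂/√M_F₂) / (n_F₂/√M_F₂ + n_SO₂/√M_SO₂)
= (4.11/√38.00) / (4.11/√38.00 + 0.680/√64.07) = 0.6667/(0.6667 + 0.08495) = 0.887.

0.887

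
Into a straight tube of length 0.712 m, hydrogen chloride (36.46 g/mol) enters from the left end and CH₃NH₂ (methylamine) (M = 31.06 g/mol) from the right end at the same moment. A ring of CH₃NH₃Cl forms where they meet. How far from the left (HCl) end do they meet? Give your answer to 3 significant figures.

The fronts meet when d_HCl + d_CH₃NH₂ = L with d_HCl/d_CH₃NH₂ = √(M_CH₃NH₂/M_HCl) (Graham's law). Here √(M_CH₃NH₂/M_HCl) = √(31.06/36.46) = 0.9230.
With d_HCl + d_CH₃NH₂ = 0.712 m, d_CH₃NH₂ = 0.712/(1 + 0.9230) = 0.3703 m.
d_HCl = 0.712 − 0.3703 = 0.342 m.

0.342 m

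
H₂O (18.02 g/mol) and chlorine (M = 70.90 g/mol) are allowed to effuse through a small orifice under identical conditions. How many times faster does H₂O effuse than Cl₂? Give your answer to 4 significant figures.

Since effusion rate ∝ 1/√M, rate_H₂O/rate_Cl₂ = √(M_Cl₂/M_H₂O) = √(70.90/18.02) = √3.935 = 1.984.

1.984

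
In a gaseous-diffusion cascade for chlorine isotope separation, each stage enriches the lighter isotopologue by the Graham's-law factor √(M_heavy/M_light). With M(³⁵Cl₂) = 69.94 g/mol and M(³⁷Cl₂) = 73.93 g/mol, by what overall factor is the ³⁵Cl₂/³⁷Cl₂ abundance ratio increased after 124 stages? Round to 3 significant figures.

31.2

Overall factor = α^124 with α = √(73.93/69.94), i.e. (73.93/69.94)^(124/2).
= 1.05705^62 = 31.2.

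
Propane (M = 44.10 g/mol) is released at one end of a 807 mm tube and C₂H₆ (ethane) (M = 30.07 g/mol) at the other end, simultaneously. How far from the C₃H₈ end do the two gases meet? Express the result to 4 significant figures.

365.0 mm

In equal time, each gas travels a distance ∝ its rate ∝ 1/√M, so d_C₃H₈/d_C₂H₆ = √(M_C₂H₆/M_C₃H₈) = √(30.07/44.10) = 0.8257.
With d_C₃H₈ + d_C₂H₆ = 807 mm, d_C₂H₆ = 807/(1 + 0.8257) = 442.0 mm.
d_C₃H₈ = 807 − 442.0 = 365.0 mm.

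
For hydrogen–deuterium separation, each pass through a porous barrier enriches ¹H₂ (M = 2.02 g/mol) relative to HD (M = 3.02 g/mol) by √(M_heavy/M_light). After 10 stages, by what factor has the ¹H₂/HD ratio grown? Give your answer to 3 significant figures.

Each stage multiplies the ratio by α = √(3.02/2.02), so after 10 stages the overall factor is α^10 = (3.02/2.02)^(10/2).
= 1.49505^5 = 7.47.

7.47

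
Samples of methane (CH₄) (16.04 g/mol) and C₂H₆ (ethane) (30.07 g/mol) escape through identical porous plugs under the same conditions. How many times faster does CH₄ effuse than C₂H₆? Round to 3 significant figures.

From Graham's law, rate_CH₄/rate_C₂H₆ = √(M_C₂H₆/M_CH₄) = √(30.07/16.04) = √1.875 = 1.37.

1.37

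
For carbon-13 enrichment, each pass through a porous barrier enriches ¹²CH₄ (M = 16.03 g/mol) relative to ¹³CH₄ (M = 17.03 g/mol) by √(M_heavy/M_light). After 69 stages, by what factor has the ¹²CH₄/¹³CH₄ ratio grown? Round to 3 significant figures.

The single-stage factor is √(M_heavy/M_light), so 69 stages give [√(17.03/16.03)]^69 = (17.03/16.03)^(69/2).
= 1.06238^(69/2) = 8.07.

8.07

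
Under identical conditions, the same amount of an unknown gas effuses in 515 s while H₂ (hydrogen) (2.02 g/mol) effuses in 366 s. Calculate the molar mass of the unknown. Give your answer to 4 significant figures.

3.999 g/mol

From Graham's law, t_X/t_H₂ = √(M_X/M_H₂).
515/366 = 1.407 = √(M_X/2.02)
M_X = 2.02 × 1.407² = 2.02 × 1.980 = 3.999 g/mol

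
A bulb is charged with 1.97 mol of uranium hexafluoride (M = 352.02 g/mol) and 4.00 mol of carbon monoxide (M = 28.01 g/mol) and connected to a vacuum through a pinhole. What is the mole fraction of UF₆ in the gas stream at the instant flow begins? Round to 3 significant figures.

Rate_i ∝ x_i/√M_i (Graham's law weighted by mole fraction), so the effusate composition follows n_i/√M_i.
So x_UF₆ in the escaping gas = (n_UF₆/√M_UF₆) / Σ(n_i/√M_i)
= (1.97/√352.02) / (1.97/√352.02 + 4.00/√28.01) = 0.1050/(0.1050 + 0.7558) = 0.122.

0.122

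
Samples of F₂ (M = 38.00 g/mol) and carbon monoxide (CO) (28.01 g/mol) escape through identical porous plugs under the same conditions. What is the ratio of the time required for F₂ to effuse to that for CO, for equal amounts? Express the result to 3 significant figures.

From Graham's law, t_F₂/t_CO = √(M_F₂/M_CO) = √(38.00/28.01) = √1.357 = 1.16.

1.16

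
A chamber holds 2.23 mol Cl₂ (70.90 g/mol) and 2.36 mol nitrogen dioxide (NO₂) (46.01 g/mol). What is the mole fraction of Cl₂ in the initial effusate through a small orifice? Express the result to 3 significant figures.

0.432

The effusion rate of species i is ∝ p_i/√M_i ∝ n_i/√M_i.
x_Cl₂(eff) = (n_Cl₂/√M_Cl₂) / (n_Cl₂/√M_Cl₂ + n_NO₂/√M_NO₂)
= (2.23/√70.90) / (2.23/√70.90 + 2.36/√46.01) = 0.2648/(0.2648 + 0.3479) = 0.432.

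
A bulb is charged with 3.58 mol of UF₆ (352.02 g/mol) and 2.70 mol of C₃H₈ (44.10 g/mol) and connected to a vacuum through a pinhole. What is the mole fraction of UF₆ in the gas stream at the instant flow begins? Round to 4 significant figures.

0.3194

Effusion rate of each component ∝ n_i/√M_i (partial pressure × 1/√M).
x_UF₆(eff) = (n_UF₆/√M_UF₆) / (n_UF₆/√M_UF₆ + n_C₃H₈/√M_C₃H₈)
= (3.58/√352.02) / (3.58/√352.02 + 2.70/√44.10) = 0.1908/(0.1908 + 0.4066) = 0.3194.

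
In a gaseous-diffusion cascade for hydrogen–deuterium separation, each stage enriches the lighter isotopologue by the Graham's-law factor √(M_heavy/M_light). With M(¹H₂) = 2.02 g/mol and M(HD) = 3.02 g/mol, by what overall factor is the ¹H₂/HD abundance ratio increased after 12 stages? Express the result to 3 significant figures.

11.2

The single-stage factor is √(M_heavy/M_light), so 12 stages give [√(3.02/2.02)]^12 = (3.02/2.02)^(12/2).
= 1.49505^6 = 11.2.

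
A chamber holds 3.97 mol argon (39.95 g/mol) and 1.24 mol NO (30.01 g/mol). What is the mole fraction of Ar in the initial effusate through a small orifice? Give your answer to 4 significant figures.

Effusion rate of each component ∝ n_i/√M_i (partial pressure × 1/√M).
So x_Ar in the escaping gas = (n_Ar/√M_Ar) / Σ(n_i/√M_i)
= (3.97/√39.95) / (3.97/√39.95 + 1.24/√30.01) = 0.6281/(0.6281 + 0.2264) = 0.7351.

0.7351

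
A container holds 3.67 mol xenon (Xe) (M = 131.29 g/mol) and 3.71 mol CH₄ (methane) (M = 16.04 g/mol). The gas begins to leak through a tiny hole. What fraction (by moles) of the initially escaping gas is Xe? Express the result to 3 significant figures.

0.257

The effusion rate of species i is ∝ p_i/√M_i ∝ n_i/√M_i.
Mole fraction of Xe in the effusate = (n_Xe/√M_Xe) / (n_Xe/√M_Xe + n_CH₄/√M_CH₄)
= (3.67/√131.29) / (3.67/√131.29 + 3.71/√16.04) = 0.3203/(0.3203 + 0.9263) = 0.257.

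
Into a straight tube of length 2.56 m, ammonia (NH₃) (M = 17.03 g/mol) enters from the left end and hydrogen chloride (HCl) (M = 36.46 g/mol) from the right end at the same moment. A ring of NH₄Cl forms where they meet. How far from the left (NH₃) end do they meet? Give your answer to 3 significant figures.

In equal time, each gas travels a distance ∝ its rate ∝ 1/√M, so d_NH₃/d_HCl = √(M_HCl/M_NH₃) = √(36.46/17.03) = 1.463.
With d_NH₃ + d_HCl = 2.56 m, d_HCl = 2.56/(1 + 1.463) = 1.039 m.
d_NH₃ = 2.56 − 1.039 = 1.52 m.

1.52 m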